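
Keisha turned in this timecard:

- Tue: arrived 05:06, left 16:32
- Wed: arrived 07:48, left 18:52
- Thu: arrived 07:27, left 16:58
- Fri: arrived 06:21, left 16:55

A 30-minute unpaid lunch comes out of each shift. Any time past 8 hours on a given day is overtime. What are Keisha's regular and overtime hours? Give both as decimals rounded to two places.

Tue: 05:06–16:32 = 11 h 26 min; less 30 min break → 10 h 56 min
Wed: 07:48–18:52 = 11 h 4 min; less 30 min break → 10 h 34 min
Thu: 07:27–16:58 = 9 h 31 min; less 30 min break → 9 h 1 min
Fri: 06:21–16:55 = 10 h 34 min; less 30 min break → 10 h 4 min
Tue reg 8 h 0 min / OT 2 h 56 min; Wed reg 8 h 0 min / OT 2 h 34 min; Thu reg 8 h 0 min / OT 1 h 1 min; Fri reg 8 h 0 min / OT 2 h 4 min.
Totals: regular 32 h 0 min, overtime 8 h 35 min.

Regular 32.00 hours, overtime 8.58 hours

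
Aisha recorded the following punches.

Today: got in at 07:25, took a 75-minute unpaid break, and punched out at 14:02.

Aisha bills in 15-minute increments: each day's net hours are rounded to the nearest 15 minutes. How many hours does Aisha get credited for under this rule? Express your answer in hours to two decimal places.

5.25 hours

Today: 07:25–14:02 = 6 h 37 min − 75 min = 5 h 22 min → rounds to 5 h 15 min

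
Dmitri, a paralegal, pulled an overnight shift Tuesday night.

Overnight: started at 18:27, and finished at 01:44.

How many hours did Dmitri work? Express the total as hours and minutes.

Overnight: 18:27 → midnight = 5 h 33 min; midnight → 01:44 = 1 h 44 min; span 7 h 17 min

7 h 17 min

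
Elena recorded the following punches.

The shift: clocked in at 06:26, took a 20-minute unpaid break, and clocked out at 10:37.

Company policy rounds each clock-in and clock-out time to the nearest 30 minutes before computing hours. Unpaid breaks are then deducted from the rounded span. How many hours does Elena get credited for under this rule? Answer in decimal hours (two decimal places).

3.67 hours

The shift: in 06:26→06:30, out 10:37→10:30; 4 h 0 min − 20 min = 3 h 40 min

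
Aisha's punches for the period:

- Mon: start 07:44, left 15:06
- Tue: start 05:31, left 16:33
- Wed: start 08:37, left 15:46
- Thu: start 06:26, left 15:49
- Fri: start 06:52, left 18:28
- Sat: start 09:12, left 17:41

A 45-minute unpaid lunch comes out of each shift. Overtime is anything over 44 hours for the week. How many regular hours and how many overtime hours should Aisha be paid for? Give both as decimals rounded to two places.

Regular 44.00 hours, overtime 6.52 hours

Mon: 07:44–15:06 = 7 h 22 min; less 45 min break → 6 h 37 min
Tue: 05:31–16:33 = 11 h 2 min; less 45 min break → 10 h 17 min
Wed: 08:37–15:46 = 7 h 9 min; less 45 min break → 6 h 24 min
Thu: 06:26–15:49 = 9 h 23 min; less 45 min break → 8 h 38 min
Fri: 06:52–18:28 = 11 h 36 min; less 45 min break → 10 h 51 min
Sat: 09:12–17:41 = 8 h 29 min; less 45 min break → 7 h 44 min
Total worked: 50 h 31 min = 50.52 h.
Threshold 44 h → overtime 6 h 31 min, regular 44 h 0 min.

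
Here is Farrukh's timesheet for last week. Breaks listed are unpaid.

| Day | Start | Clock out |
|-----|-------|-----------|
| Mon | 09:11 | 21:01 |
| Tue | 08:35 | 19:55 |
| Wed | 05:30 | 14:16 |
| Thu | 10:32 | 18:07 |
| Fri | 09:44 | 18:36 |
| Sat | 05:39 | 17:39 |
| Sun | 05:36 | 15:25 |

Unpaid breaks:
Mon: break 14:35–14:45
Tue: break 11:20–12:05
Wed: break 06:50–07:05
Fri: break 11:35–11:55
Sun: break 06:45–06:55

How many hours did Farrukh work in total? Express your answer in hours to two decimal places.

68.53 hours

Mon: 09:11–21:01 = 11 h 50 min; less 10 min break → 11 h 40 min
Tue: 08:35–19:55 = 11 h 20 min; less 45 min break → 10 h 35 min
Wed: 05:30–14:16 = 8 h 46 min; less 15 min break → 8 h 31 min
Thu: 10:32–18:07 = 7 h 35 min
Fri: 09:44–18:36 = 8 h 52 min; less 20 min break → 8 h 32 min
Sat: 05:39–17:39 = 12 h 0 min
Sun: 05:36–15:25 = 9 h 49 min; less 10 min break → 9 h 39 min
Total: 11 h 40 min + 10 h 35 min + 8 h 31 min + 7 h 35 min + 8 h 32 min + 12 h 0 min + 9 h 39 min = 68 h 32 min.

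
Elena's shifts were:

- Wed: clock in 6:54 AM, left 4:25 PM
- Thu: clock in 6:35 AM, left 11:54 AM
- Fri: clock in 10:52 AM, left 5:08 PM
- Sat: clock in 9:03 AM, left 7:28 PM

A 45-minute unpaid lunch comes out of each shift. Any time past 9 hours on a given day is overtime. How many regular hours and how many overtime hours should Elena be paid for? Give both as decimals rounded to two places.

Regular 27.85 hours, overtime 0.67 hours

Wed: 6:54 AM–4:25 PM = 9 h 31 min; less 45 min break → 8 h 46 min
Thu: 6:35 AM–11:54 AM = 5 h 19 min; less 45 min break → 4 h 34 min
Fri: 10:52 AM–5:08 PM = 6 h 16 min; less 45 min break → 5 h 31 min
Sat: 9:03 AM–7:28 PM = 10 h 25 min; less 45 min break → 9 h 40 min
Wed reg 8 h 46 min / OT 0 h 0 min; Thu reg 4 h 34 min / OT 0 h 0 min; Fri reg 5 h 31 min / OT 0 h 0 min; Sat reg 9 h 0 min / OT 0 h 40 min.
Totals: regular 27 h 51 min, overtime 0 h 40 min.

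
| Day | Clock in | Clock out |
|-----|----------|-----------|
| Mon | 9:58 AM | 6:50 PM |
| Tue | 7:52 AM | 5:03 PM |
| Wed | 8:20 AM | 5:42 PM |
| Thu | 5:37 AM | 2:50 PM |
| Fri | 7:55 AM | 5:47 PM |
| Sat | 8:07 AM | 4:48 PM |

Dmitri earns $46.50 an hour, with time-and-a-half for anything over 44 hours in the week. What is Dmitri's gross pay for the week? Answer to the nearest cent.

Mon: 9:58 AM–6:50 PM = 8 h 52 min
Tue: 7:52 AM–5:03 PM = 9 h 11 min
Wed: 8:20 AM–5:42 PM = 9 h 22 min
Thu: 5:37 AM–2:50 PM = 9 h 13 min
Fri: 7:55 AM–5:47 PM = 9 h 52 min
Sat: 8:07 AM–4:48 PM = 8 h 41 min
Total worked: 55 h 11 min = 3311 min.
Regular 44 h 0 min = 2640 min at $46.50/h; overtime 11 h 11 min = 671 min at $69.75/h.
Pay = (2640 × $46.50 + 671 × $69.75) ÷ 60 = $2826.04.

$2826.04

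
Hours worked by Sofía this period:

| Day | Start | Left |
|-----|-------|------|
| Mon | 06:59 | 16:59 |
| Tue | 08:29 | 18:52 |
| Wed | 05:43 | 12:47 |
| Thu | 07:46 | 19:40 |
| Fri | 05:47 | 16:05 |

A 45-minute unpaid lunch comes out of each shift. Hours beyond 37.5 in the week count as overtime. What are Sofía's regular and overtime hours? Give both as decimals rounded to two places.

Mon: 06:59–16:59 = 10 h 0 min; less 45 min break → 9 h 15 min
Tue: 08:29–18:52 = 10 h 23 min; less 45 min break → 9 h 38 min
Wed: 05:43–12:47 = 7 h 4 min; less 45 min break → 6 h 19 min
Thu: 07:46–19:40 = 11 h 54 min; less 45 min break → 11 h 9 min
Fri: 05:47–16:05 = 10 h 18 min; less 45 min break → 9 h 33 min
Total worked: 45 h 54 min = 45.90 h.
Threshold 37.5 h → overtime 8 h 24 min, regular 37 h 30 min.

Regular 37.50 hours, overtime 8.40 hours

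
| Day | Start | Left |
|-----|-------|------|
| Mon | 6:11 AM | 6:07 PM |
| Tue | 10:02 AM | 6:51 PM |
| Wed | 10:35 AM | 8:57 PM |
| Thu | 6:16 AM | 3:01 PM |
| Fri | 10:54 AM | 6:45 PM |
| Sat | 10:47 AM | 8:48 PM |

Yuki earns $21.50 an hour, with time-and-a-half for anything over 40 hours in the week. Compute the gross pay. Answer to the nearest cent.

Mon: 6:11 AM–6:07 PM = 11 h 56 min
Tue: 10:02 AM–6:51 PM = 8 h 49 min
Wed: 10:35 AM–8:57 PM = 10 h 22 min
Thu: 6:16 AM–3:01 PM = 8 h 45 min
Fri: 10:54 AM–6:45 PM = 7 h 51 min
Sat: 10:47 AM–8:48 PM = 10 h 1 min
Total worked: 57 h 44 min = 3464 min.
Regular 40 h 0 min = 2400 min at $21.50/h; overtime 17 h 44 min = 1064 min at $32.25/h.
Pay = (2400 × $21.50 + 1064 × $32.25) ÷ 60 = $1431.90.

$1431.90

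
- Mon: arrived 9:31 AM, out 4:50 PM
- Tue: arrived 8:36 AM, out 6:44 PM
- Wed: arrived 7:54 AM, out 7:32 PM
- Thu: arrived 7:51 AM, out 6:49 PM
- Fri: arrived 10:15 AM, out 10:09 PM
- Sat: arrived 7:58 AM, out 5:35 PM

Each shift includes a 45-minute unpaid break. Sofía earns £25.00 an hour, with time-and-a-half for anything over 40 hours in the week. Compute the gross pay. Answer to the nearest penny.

Mon: 9:31 AM–4:50 PM = 7 h 19 min; less 45 min break → 6 h 34 min
Tue: 8:36 AM–6:44 PM = 10 h 8 min; less 45 min break → 9 h 23 min
Wed: 7:54 AM–7:32 PM = 11 h 38 min; less 45 min break → 10 h 53 min
Thu: 7:51 AM–6:49 PM = 10 h 58 min; less 45 min break → 10 h 13 min
Fri: 10:15 AM–10:09 PM = 11 h 54 min; less 45 min break → 11 h 9 min
Sat: 7:58 AM–5:35 PM = 9 h 37 min; less 45 min break → 8 h 52 min
Total worked: 57 h 4 min = 3424 min.
Regular 40 h 0 min = 2400 min at £25.00/h; overtime 17 h 4 min = 1024 min at £37.50/h.
Pay = (2400 × £25.00 + 1024 × £37.50) ÷ 60 = £1640.00.

£1640.00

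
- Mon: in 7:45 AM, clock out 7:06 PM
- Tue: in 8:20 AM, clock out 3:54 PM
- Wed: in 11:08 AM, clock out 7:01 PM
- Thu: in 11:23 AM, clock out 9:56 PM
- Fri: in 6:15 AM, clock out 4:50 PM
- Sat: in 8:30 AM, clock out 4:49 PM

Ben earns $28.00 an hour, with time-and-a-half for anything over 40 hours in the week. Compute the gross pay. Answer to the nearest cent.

$1802.50

Mon: 7:45 AM–7:06 PM = 11 h 21 min
Tue: 8:20 AM–3:54 PM = 7 h 34 min
Wed: 11:08 AM–7:01 PM = 7 h 53 min
Thu: 11:23 AM–9:56 PM = 10 h 33 min
Fri: 6:15 AM–4:50 PM = 10 h 35 min
Sat: 8:30 AM–4:49 PM = 8 h 19 min
Total worked: 56 h 15 min = 3375 min.
Regular 40 h 0 min = 2400 min at $28.00/h; overtime 16 h 15 min = 975 min at $42.00/h.
Pay = (2400 × $28.00 + 975 × $42.00) ÷ 60 = $1802.50.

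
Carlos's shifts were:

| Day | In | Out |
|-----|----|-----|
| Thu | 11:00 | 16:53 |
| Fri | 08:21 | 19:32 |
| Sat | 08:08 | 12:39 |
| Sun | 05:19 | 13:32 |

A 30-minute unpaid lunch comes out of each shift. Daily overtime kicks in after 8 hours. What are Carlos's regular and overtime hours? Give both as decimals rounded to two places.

Thu: 11:00–16:53 = 5 h 53 min; less 30 min break → 5 h 23 min
Fri: 08:21–19:32 = 11 h 11 min; less 30 min break → 10 h 41 min
Sat: 08:08–12:39 = 4 h 31 min; less 30 min break → 4 h 1 min
Sun: 05:19–13:32 = 8 h 13 min; less 30 min break → 7 h 43 min
Thu reg 5 h 23 min / OT 0 h 0 min; Fri reg 8 h 0 min / OT 2 h 41 min; Sat reg 4 h 1 min / OT 0 h 0 min; Sun reg 7 h 43 min / OT 0 h 0 min.
Totals: regular 25 h 7 min, overtime 2 h 41 min.

Regular 25.12 hours, overtime 2.68 hours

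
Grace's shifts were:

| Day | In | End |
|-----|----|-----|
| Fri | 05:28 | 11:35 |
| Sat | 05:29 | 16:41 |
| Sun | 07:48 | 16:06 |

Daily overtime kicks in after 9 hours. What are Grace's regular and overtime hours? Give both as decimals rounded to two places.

Regular 23.42 hours, overtime 2.20 hours

Fri: 05:28–11:35 = 6 h 7 min
Sat: 05:29–16:41 = 11 h 12 min
Sun: 07:48–16:06 = 8 h 18 min
Fri reg 6 h 7 min / OT 0 h 0 min; Sat reg 9 h 0 min / OT 2 h 12 min; Sun reg 8 h 18 min / OT 0 h 0 min.
Totals: regular 23 h 25 min, overtime 2 h 12 min.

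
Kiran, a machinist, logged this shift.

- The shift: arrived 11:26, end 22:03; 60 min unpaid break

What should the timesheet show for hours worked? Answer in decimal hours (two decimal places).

9.62 hours

The shift: 11:26–22:03 = 10 h 37 min; less 60 min break → 9 h 37 min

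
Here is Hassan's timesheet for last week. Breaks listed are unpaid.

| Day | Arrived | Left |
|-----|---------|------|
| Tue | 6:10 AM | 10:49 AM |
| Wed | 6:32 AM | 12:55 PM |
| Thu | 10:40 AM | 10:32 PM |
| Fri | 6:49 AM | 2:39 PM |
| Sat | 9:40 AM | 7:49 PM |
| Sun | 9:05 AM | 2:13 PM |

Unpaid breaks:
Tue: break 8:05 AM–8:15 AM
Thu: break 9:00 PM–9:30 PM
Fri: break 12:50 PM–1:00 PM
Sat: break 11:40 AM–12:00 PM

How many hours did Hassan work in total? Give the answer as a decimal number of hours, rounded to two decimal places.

Tue: 6:10 AM–10:49 AM = 4 h 39 min; less 10 min break → 4 h 29 min
Wed: 6:32 AM–12:55 PM = 6 h 23 min
Thu: 10:40 AM–10:32 PM = 11 h 52 min; less 30 min break → 11 h 22 min
Fri: 6:49 AM–2:39 PM = 7 h 50 min; less 10 min break → 7 h 40 min
Sat: 9:40 AM–7:49 PM = 10 h 9 min; less 20 min break → 9 h 49 min
Sun: 9:05 AM–2:13 PM = 5 h 8 min
Total: 4 h 29 min + 6 h 23 min + 11 h 22 min + 7 h 40 min + 9 h 49 min + 5 h 8 min = 44 h 51 min.

44.85 hours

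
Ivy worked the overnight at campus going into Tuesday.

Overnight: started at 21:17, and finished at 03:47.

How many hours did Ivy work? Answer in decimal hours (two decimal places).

Overnight: 21:17 → midnight = 2 h 43 min; midnight → 03:47 = 3 h 47 min; span 6 h 30 min

6.50 hours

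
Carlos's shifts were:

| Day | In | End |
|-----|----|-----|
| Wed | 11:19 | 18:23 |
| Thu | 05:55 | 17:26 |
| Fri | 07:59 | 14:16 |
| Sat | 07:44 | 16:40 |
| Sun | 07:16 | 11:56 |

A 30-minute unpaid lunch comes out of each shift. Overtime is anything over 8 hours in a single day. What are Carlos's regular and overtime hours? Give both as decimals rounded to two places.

Wed: 11:19–18:23 = 7 h 4 min; less 30 min break → 6 h 34 min
Thu: 05:55–17:26 = 11 h 31 min; less 30 min break → 11 h 1 min
Fri: 07:59–14:16 = 6 h 17 min; less 30 min break → 5 h 47 min
Sat: 07:44–16:40 = 8 h 56 min; less 30 min break → 8 h 26 min
Sun: 07:16–11:56 = 4 h 40 min; less 30 min break → 4 h 10 min
Wed reg 6 h 34 min / OT 0 h 0 min; Thu reg 8 h 0 min / OT 3 h 1 min; Fri reg 5 h 47 min / OT 0 h 0 min; Sat reg 8 h 0 min / OT 0 h 26 min; Sun reg 4 h 10 min / OT 0 h 0 min.
Totals: regular 32 h 31 min, overtime 3 h 27 min.

Regular 32.52 hours, overtime 3.45 hours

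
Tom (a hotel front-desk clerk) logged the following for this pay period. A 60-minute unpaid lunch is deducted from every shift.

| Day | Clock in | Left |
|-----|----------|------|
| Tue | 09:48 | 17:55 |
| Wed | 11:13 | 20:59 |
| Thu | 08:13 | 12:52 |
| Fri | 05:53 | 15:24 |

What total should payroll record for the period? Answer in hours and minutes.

Tue: 09:48–17:55 = 8 h 7 min; less 60 min break → 7 h 7 min
Wed: 11:13–20:59 = 9 h 46 min; less 60 min break → 8 h 46 min
Thu: 08:13–12:52 = 4 h 39 min; less 60 min break → 3 h 39 min
Fri: 05:53–15:24 = 9 h 31 min; less 60 min break → 8 h 31 min
Total: 7 h 7 min + 8 h 46 min + 3 h 39 min + 8 h 31 min = 28 h 3 min.

28 h 3 min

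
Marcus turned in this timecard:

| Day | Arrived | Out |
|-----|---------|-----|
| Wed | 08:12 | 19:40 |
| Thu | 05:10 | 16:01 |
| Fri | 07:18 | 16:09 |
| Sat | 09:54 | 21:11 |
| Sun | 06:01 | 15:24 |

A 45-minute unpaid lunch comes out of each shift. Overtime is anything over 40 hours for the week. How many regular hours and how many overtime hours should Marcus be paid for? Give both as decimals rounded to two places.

Regular 40.00 hours, overtime 8.08 hours

Wed: 08:12–19:40 = 11 h 28 min; less 45 min break → 10 h 43 min
Thu: 05:10–16:01 = 10 h 51 min; less 45 min break → 10 h 6 min
Fri: 07:18–16:09 = 8 h 51 min; less 45 min break → 8 h 6 min
Sat: 09:54–21:11 = 11 h 17 min; less 45 min break → 10 h 32 min
Sun: 06:01–15:24 = 9 h 23 min; less 45 min break → 8 h 38 min
Total worked: 48 h 5 min = 48.08 h.
Threshold 40 h → overtime 8 h 5 min, regular 40 h 0 min.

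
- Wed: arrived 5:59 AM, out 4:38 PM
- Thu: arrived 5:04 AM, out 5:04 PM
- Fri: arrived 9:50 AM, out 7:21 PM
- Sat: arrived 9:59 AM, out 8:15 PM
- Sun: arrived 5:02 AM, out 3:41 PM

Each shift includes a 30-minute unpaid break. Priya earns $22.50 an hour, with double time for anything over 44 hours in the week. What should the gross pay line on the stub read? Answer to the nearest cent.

Wed: 5:59 AM–4:38 PM = 10 h 39 min; less 30 min break → 10 h 9 min
Thu: 5:04 AM–5:04 PM = 12 h 0 min; less 30 min break → 11 h 30 min
Fri: 9:50 AM–7:21 PM = 9 h 31 min; less 30 min break → 9 h 1 min
Sat: 9:59 AM–8:15 PM = 10 h 16 min; less 30 min break → 9 h 46 min
Sun: 5:02 AM–3:41 PM = 10 h 39 min; less 30 min break → 10 h 9 min
Total worked: 50 h 35 min = 3035 min.
Regular 44 h 0 min = 2640 min at $22.50/h; overtime 6 h 35 min = 395 min at $45.00/h.
Pay = (2640 × $22.50 + 395 × $45.00) ÷ 60 = $1286.25.

$1286.25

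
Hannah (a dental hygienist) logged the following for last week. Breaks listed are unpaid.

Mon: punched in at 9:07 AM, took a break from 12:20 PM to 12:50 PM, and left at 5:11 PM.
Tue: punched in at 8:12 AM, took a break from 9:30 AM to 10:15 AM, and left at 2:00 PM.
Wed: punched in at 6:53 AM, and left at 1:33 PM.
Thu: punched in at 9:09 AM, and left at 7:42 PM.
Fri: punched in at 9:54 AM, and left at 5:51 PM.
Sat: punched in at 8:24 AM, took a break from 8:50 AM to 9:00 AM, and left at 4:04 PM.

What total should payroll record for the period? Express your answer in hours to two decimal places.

Mon: 9:07 AM–5:11 PM = 8 h 4 min; less 30 min break → 7 h 34 min
Tue: 8:12 AM–2:00 PM = 5 h 48 min; less 45 min break → 5 h 3 min
Wed: 6:53 AM–1:33 PM = 6 h 40 min
Thu: 9:09 AM–7:42 PM = 10 h 33 min
Fri: 9:54 AM–5:51 PM = 7 h 57 min
Sat: 8:24 AM–4:04 PM = 7 h 40 min; less 10 min break → 7 h 30 min
Total: 7 h 34 min + 5 h 3 min + 6 h 40 min + 10 h 33 min + 7 h 57 min + 7 h 30 min = 45 h 17 min.

45.28 hours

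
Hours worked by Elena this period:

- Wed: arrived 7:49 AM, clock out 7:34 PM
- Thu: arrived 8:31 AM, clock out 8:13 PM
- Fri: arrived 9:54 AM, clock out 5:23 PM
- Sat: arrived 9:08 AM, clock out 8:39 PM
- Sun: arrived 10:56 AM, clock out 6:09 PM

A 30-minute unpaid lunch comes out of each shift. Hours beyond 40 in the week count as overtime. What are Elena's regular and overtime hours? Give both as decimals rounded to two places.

Regular 40.00 hours, overtime 7.17 hours

Wed: 7:49 AM–7:34 PM = 11 h 45 min; less 30 min break → 11 h 15 min
Thu: 8:31 AM–8:13 PM = 11 h 42 min; less 30 min break → 11 h 12 min
Fri: 9:54 AM–5:23 PM = 7 h 29 min; less 30 min break → 6 h 59 min
Sat: 9:08 AM–8:39 PM = 11 h 31 min; less 30 min break → 11 h 1 min
Sun: 10:56 AM–6:09 PM = 7 h 13 min; less 30 min break → 6 h 43 min
Total worked: 47 h 10 min = 47.17 h.
Threshold 40 h → overtime 7 h 10 min, regular 40 h 0 min.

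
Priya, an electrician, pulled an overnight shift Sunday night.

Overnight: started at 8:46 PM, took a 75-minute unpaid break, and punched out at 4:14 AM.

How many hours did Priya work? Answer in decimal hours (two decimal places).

6.22 hours

Overnight: 8:46 PM → midnight = 3 h 14 min; midnight → 4:14 AM = 4 h 14 min; span 7 h 28 min; less 75 min break → 6 h 13 min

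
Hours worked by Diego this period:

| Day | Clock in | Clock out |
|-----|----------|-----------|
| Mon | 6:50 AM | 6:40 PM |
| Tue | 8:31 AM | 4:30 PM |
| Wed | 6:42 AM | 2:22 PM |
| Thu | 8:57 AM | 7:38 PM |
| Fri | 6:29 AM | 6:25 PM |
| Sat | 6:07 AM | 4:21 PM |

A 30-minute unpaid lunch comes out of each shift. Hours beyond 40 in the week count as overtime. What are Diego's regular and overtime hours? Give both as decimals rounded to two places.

Regular 40.00 hours, overtime 17.33 hours

Mon: 6:50 AM–6:40 PM = 11 h 50 min; less 30 min break → 11 h 20 min
Tue: 8:31 AM–4:30 PM = 7 h 59 min; less 30 min break → 7 h 29 min
Wed: 6:42 AM–2:22 PM = 7 h 40 min; less 30 min break → 7 h 10 min
Thu: 8:57 AM–7:38 PM = 10 h 41 min; less 30 min break → 10 h 11 min
Fri: 6:29 AM–6:25 PM = 11 h 56 min; less 30 min break → 11 h 26 min
Sat: 6:07 AM–4:21 PM = 10 h 14 min; less 30 min break → 9 h 44 min
Total worked: 57 h 20 min = 57.33 h.
Threshold 40 h → overtime 17 h 20 min, regular 40 h 0 min.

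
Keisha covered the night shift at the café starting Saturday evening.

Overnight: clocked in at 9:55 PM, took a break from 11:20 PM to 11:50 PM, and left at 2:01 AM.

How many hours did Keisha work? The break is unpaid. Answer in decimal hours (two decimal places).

Overnight: 9:55 PM → midnight = 2 h 5 min; midnight → 2:01 AM = 2 h 1 min; span 4 h 6 min; less 30 min break → 3 h 36 min

3.60 hours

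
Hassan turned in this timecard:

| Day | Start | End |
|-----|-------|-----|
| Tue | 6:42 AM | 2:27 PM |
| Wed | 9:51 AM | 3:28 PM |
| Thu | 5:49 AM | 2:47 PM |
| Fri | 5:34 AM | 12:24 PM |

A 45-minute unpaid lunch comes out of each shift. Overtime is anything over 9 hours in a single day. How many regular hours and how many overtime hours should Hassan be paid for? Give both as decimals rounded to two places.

Regular 26.17 hours, overtime 0.00 hours

Tue: 6:42 AM–2:27 PM = 7 h 45 min; less 45 min break → 7 h 0 min
Wed: 9:51 AM–3:28 PM = 5 h 37 min; less 45 min break → 4 h 52 min
Thu: 5:49 AM–2:47 PM = 8 h 58 min; less 45 min break → 8 h 13 min
Fri: 5:34 AM–12:24 PM = 6 h 50 min; less 45 min break → 6 h 5 min
Tue reg 7 h 0 min / OT 0 h 0 min; Wed reg 4 h 52 min / OT 0 h 0 min; Thu reg 8 h 13 min / OT 0 h 0 min; Fri reg 6 h 5 min / OT 0 h 0 min.
Totals: regular 26 h 10 min, overtime 0 h 0 min.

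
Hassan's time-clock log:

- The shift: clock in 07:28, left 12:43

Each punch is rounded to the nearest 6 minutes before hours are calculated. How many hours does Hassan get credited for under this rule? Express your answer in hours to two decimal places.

The shift: in 07:28→07:30, out 12:43→12:42; 5 h 12 min

5.20 hours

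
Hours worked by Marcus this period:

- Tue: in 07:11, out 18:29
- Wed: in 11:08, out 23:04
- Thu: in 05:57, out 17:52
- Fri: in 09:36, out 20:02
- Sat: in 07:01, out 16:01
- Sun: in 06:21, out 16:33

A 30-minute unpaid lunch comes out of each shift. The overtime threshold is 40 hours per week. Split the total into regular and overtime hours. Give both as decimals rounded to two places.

Tue: 07:11–18:29 = 11 h 18 min; less 30 min break → 10 h 48 min
Wed: 11:08–23:04 = 11 h 56 min; less 30 min break → 11 h 26 min
Thu: 05:57–17:52 = 11 h 55 min; less 30 min break → 11 h 25 min
Fri: 09:36–20:02 = 10 h 26 min; less 30 min break → 9 h 56 min
Sat: 07:01–16:01 = 9 h 0 min; less 30 min break → 8 h 30 min
Sun: 06:21–16:33 = 10 h 12 min; less 30 min break → 9 h 42 min
Total worked: 61 h 47 min = 61.78 h.
Threshold 40 h → overtime 21 h 47 min, regular 40 h 0 min.

Regular 40.00 hours, overtime 21.78 hours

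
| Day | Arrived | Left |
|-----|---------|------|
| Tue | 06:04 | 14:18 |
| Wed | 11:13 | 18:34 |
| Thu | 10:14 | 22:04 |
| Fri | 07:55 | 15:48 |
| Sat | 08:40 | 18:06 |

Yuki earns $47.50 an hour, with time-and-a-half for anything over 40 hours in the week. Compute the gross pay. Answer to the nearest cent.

Tue: 06:04–14:18 = 8 h 14 min
Wed: 11:13–18:34 = 7 h 21 min
Thu: 10:14–22:04 = 11 h 50 min
Fri: 07:55–15:48 = 7 h 53 min
Sat: 08:40–18:06 = 9 h 26 min
Total worked: 44 h 44 min = 2684 min.
Regular 40 h 0 min = 2400 min at $47.50/h; overtime 4 h 44 min = 284 min at $71.25/h.
Pay = (2400 × $47.50 + 284 × $71.25) ÷ 60 = $2237.25.

$2237.25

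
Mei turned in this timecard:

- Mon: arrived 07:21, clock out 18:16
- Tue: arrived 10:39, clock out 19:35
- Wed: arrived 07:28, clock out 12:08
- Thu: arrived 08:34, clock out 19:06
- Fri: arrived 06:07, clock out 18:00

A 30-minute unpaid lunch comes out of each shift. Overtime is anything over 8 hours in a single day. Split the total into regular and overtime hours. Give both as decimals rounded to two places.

Mon: 07:21–18:16 = 10 h 55 min; less 30 min break → 10 h 25 min
Tue: 10:39–19:35 = 8 h 56 min; less 30 min break → 8 h 26 min
Wed: 07:28–12:08 = 4 h 40 min; less 30 min break → 4 h 10 min
Thu: 08:34–19:06 = 10 h 32 min; less 30 min break → 10 h 2 min
Fri: 06:07–18:00 = 11 h 53 min; less 30 min break → 11 h 23 min
Mon reg 8 h 0 min / OT 2 h 25 min; Tue reg 8 h 0 min / OT 0 h 26 min; Wed reg 4 h 10 min / OT 0 h 0 min; Thu reg 8 h 0 min / OT 2 h 2 min; Fri reg 8 h 0 min / OT 3 h 23 min.
Totals: regular 36 h 10 min, overtime 8 h 16 min.

Regular 36.17 hours, overtime 8.27 hours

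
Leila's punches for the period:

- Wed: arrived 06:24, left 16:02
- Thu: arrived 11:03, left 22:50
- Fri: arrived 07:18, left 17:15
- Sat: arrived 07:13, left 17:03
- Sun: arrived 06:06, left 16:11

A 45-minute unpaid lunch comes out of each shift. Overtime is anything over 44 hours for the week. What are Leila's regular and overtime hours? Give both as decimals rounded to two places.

Wed: 06:24–16:02 = 9 h 38 min; less 45 min break → 8 h 53 min
Thu: 11:03–22:50 = 11 h 47 min; less 45 min break → 11 h 2 min
Fri: 07:18–17:15 = 9 h 57 min; less 45 min break → 9 h 12 min
Sat: 07:13–17:03 = 9 h 50 min; less 45 min break → 9 h 5 min
Sun: 06:06–16:11 = 10 h 5 min; less 45 min break → 9 h 20 min
Total worked: 47 h 32 min = 47.53 h.
Threshold 44 h → overtime 3 h 32 min, regular 44 h 0 min.

Regular 44.00 hours, overtime 3.53 hours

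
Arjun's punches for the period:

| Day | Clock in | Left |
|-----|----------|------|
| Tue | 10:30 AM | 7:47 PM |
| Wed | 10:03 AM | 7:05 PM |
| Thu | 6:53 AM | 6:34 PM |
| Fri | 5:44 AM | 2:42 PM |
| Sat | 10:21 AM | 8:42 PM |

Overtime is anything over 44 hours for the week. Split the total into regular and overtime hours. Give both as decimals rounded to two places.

Tue: 10:30 AM–7:47 PM = 9 h 17 min
Wed: 10:03 AM–7:05 PM = 9 h 2 min
Thu: 6:53 AM–6:34 PM = 11 h 41 min
Fri: 5:44 AM–2:42 PM = 8 h 58 min
Sat: 10:21 AM–8:42 PM = 10 h 21 min
Total worked: 49 h 19 min = 49.32 h.
Threshold 44 h → overtime 5 h 19 min, regular 44 h 0 min.

Regular 44.00 hours, overtime 5.32 hours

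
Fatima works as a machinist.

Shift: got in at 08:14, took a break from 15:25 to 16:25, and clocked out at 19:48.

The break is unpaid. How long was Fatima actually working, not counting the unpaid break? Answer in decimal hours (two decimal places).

10.57 hours

Shift: 08:14–19:48 = 11 h 34 min; less 60 min break → 10 h 34 min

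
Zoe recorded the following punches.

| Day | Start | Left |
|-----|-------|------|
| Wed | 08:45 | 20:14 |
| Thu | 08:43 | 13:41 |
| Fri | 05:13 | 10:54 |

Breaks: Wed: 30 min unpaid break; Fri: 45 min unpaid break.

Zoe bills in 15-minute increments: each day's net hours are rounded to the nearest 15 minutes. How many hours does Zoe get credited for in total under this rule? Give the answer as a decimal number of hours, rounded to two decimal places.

21.00 hours

Wed: 08:45–20:14 = 11 h 29 min − 30 min = 10 h 59 min → rounds to 11 h 0 min
Thu: 08:43–13:41 = 4 h 58 min → rounds to 5 h 0 min
Fri: 05:13–10:54 = 5 h 41 min − 45 min = 4 h 56 min → rounds to 5 h 0 min
Total credited: 21 h 0 min.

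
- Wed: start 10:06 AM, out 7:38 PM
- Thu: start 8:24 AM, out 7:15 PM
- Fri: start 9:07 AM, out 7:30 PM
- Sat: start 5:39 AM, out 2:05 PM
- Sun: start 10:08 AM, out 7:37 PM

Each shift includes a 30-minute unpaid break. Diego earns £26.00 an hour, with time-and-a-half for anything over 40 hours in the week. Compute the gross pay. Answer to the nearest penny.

£1281.15

Wed: 10:06 AM–7:38 PM = 9 h 32 min; less 30 min break → 9 h 2 min
Thu: 8:24 AM–7:15 PM = 10 h 51 min; less 30 min break → 10 h 21 min
Fri: 9:07 AM–7:30 PM = 10 h 23 min; less 30 min break → 9 h 53 min
Sat: 5:39 AM–2:05 PM = 8 h 26 min; less 30 min break → 7 h 56 min
Sun: 10:08 AM–7:37 PM = 9 h 29 min; less 30 min break → 8 h 59 min
Total worked: 46 h 11 min = 2771 min.
Regular 40 h 0 min = 2400 min at £26.00/h; overtime 6 h 11 min = 371 min at £39.00/h.
Pay = (2400 × £26.00 + 371 × £39.00) ÷ 60 = £1281.15.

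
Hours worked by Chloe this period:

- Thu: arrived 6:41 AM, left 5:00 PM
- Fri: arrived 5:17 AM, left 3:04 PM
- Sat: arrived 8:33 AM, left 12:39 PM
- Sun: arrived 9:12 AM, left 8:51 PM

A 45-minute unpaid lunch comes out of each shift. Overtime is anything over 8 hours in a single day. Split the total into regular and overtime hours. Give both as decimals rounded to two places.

Regular 27.35 hours, overtime 5.50 hours

Thu: 6:41 AM–5:00 PM = 10 h 19 min; less 45 min break → 9 h 34 min
Fri: 5:17 AM–3:04 PM = 9 h 47 min; less 45 min break → 9 h 2 min
Sat: 8:33 AM–12:39 PM = 4 h 6 min; less 45 min break → 3 h 21 min
Sun: 9:12 AM–8:51 PM = 11 h 39 min; less 45 min break → 10 h 54 min
Thu reg 8 h 0 min / OT 1 h 34 min; Fri reg 8 h 0 min / OT 1 h 2 min; Sat reg 3 h 21 min / OT 0 h 0 min; Sun reg 8 h 0 min / OT 2 h 54 min.
Totals: regular 27 h 21 min, overtime 5 h 30 min.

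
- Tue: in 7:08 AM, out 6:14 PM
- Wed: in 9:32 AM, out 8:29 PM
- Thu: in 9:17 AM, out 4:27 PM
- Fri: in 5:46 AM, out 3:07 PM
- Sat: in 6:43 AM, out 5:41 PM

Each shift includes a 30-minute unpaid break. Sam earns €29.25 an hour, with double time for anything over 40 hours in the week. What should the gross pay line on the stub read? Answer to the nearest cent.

€1581.45

Tue: 7:08 AM–6:14 PM = 11 h 6 min; less 30 min break → 10 h 36 min
Wed: 9:32 AM–8:29 PM = 10 h 57 min; less 30 min break → 10 h 27 min
Thu: 9:17 AM–4:27 PM = 7 h 10 min; less 30 min break → 6 h 40 min
Fri: 5:46 AM–3:07 PM = 9 h 21 min; less 30 min break → 8 h 51 min
Sat: 6:43 AM–5:41 PM = 10 h 58 min; less 30 min break → 10 h 28 min
Total worked: 47 h 2 min = 2822 min.
Regular 40 h 0 min = 2400 min at €29.25/h; overtime 7 h 2 min = 422 min at €58.50/h.
Pay = (2400 × €29.25 + 422 × €58.50) ÷ 60 = €1581.45.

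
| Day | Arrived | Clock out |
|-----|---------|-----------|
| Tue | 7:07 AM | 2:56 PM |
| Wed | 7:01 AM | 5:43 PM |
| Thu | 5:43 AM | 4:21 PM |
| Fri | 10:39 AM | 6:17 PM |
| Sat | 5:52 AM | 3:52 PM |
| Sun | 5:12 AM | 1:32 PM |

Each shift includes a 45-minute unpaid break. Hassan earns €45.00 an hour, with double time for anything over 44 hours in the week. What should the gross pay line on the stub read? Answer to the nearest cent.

Tue: 7:07 AM–2:56 PM = 7 h 49 min; less 45 min break → 7 h 4 min
Wed: 7:01 AM–5:43 PM = 10 h 42 min; less 45 min break → 9 h 57 min
Thu: 5:43 AM–4:21 PM = 10 h 38 min; less 45 min break → 9 h 53 min
Fri: 10:39 AM–6:17 PM = 7 h 38 min; less 45 min break → 6 h 53 min
Sat: 5:52 AM–3:52 PM = 10 h 0 min; less 45 min break → 9 h 15 min
Sun: 5:12 AM–1:32 PM = 8 h 20 min; less 45 min break → 7 h 35 min
Total worked: 50 h 37 min = 3037 min.
Regular 44 h 0 min = 2640 min at €45.00/h; overtime 6 h 37 min = 397 min at €90.00/h.
Pay = (2640 × €45.00 + 397 × €90.00) ÷ 60 = €2575.50.

€2575.50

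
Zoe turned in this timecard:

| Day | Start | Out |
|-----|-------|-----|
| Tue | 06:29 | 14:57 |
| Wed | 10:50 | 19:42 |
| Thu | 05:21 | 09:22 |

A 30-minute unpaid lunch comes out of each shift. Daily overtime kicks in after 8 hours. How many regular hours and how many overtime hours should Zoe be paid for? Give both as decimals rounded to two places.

Regular 19.48 hours, overtime 0.37 hours

Tue: 06:29–14:57 = 8 h 28 min; less 30 min break → 7 h 58 min
Wed: 10:50–19:42 = 8 h 52 min; less 30 min break → 8 h 22 min
Thu: 05:21–09:22 = 4 h 1 min; less 30 min break → 3 h 31 min
Tue reg 7 h 58 min / OT 0 h 0 min; Wed reg 8 h 0 min / OT 0 h 22 min; Thu reg 3 h 31 min / OT 0 h 0 min.
Totals: regular 19 h 29 min, overtime 0 h 22 min.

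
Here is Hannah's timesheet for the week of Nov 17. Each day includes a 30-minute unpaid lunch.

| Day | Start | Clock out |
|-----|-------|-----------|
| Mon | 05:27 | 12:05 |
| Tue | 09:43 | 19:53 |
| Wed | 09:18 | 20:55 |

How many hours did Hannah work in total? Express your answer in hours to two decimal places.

Mon: 05:27–12:05 = 6 h 38 min; less 30 min break → 6 h 8 min
Tue: 09:43–19:53 = 10 h 10 min; less 30 min break → 9 h 40 min
Wed: 09:18–20:55 = 11 h 37 min; less 30 min break → 11 h 7 min
Total: 6 h 8 min + 9 h 40 min + 11 h 7 min = 26 h 55 min.

26.92 hours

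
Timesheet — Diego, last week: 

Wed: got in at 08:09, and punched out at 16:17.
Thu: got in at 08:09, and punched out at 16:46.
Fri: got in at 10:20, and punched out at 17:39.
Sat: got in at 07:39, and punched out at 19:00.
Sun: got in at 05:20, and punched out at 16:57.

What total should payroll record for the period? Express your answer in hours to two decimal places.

47.03 hours

Wed: 08:09–16:17 = 8 h 8 min
Thu: 08:09–16:46 = 8 h 37 min
Fri: 10:20–17:39 = 7 h 19 min
Sat: 07:39–19:00 = 11 h 21 min
Sun: 05:20–16:57 = 11 h 37 min
Total: 8 h 8 min + 8 h 37 min + 7 h 19 min + 11 h 21 min + 11 h 37 min = 47 h 2 min.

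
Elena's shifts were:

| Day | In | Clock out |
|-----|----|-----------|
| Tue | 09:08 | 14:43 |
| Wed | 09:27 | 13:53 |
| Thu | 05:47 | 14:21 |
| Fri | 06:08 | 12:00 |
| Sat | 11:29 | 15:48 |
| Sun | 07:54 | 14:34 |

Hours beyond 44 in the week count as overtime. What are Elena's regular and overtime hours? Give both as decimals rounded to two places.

Tue: 09:08–14:43 = 5 h 35 min
Wed: 09:27–13:53 = 4 h 26 min
Thu: 05:47–14:21 = 8 h 34 min
Fri: 06:08–12:00 = 5 h 52 min
Sat: 11:29–15:48 = 4 h 19 min
Sun: 07:54–14:34 = 6 h 40 min
Total worked: 35 h 26 min = 35.43 h.
Threshold 44 h → overtime 0 h 0 min, regular 35 h 26 min.

Regular 35.43 hours, overtime 0.00 hours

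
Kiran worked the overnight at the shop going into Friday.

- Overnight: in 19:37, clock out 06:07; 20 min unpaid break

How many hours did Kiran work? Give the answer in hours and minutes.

Overnight: 19:37 → midnight = 4 h 23 min; midnight → 06:07 = 6 h 7 min; span 10 h 30 min; less 20 min break → 10 h 10 min

10 h 10 min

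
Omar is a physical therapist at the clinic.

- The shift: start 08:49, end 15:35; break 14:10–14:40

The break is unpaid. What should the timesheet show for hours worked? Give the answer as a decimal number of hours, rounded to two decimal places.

The shift: 08:49–15:35 = 6 h 46 min; less 30 min break → 6 h 16 min

6.27 hours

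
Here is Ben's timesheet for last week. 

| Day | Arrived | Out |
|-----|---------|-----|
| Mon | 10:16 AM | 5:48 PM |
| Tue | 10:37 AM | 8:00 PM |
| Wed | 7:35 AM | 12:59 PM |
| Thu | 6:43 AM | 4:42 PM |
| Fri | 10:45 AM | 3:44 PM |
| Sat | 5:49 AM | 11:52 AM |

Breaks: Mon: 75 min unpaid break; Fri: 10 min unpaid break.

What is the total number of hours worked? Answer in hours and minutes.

Mon: 10:16 AM–5:48 PM = 7 h 32 min; less 75 min break → 6 h 17 min
Tue: 10:37 AM–8:00 PM = 9 h 23 min
Wed: 7:35 AM–12:59 PM = 5 h 24 min
Thu: 6:43 AM–4:42 PM = 9 h 59 min
Fri: 10:45 AM–3:44 PM = 4 h 59 min; less 10 min break → 4 h 49 min
Sat: 5:49 AM–11:52 AM = 6 h 3 min
Total: 6 h 17 min + 9 h 23 min + 5 h 24 min + 9 h 59 min + 4 h 49 min + 6 h 3 min = 41 h 55 min.

41 h 55 min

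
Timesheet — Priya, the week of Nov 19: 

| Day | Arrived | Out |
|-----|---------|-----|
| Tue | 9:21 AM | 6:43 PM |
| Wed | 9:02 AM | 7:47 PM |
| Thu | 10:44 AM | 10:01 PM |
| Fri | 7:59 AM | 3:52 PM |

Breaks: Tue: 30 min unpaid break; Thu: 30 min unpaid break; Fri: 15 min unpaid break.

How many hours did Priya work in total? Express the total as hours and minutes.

Tue: 9:21 AM–6:43 PM = 9 h 22 min; less 30 min break → 8 h 52 min
Wed: 9:02 AM–7:47 PM = 10 h 45 min
Thu: 10:44 AM–10:01 PM = 11 h 17 min; less 30 min break → 10 h 47 min
Fri: 7:59 AM–3:52 PM = 7 h 53 min; less 15 min break → 7 h 38 min
Total: 8 h 52 min + 10 h 45 min + 10 h 47 min + 7 h 38 min = 38 h 2 min.

38 h 2 min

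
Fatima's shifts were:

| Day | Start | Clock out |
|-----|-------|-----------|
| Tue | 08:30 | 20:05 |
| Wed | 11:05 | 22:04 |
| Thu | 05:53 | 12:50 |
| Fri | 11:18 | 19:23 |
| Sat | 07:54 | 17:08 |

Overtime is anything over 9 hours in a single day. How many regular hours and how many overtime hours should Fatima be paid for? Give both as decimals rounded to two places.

Tue: 08:30–20:05 = 11 h 35 min
Wed: 11:05–22:04 = 10 h 59 min
Thu: 05:53–12:50 = 6 h 57 min
Fri: 11:18–19:23 = 8 h 5 min
Sat: 07:54–17:08 = 9 h 14 min
Tue reg 9 h 0 min / OT 2 h 35 min; Wed reg 9 h 0 min / OT 1 h 59 min; Thu reg 6 h 57 min / OT 0 h 0 min; Fri reg 8 h 5 min / OT 0 h 0 min; Sat reg 9 h 0 min / OT 0 h 14 min.
Totals: regular 42 h 2 min, overtime 4 h 48 min.

Regular 42.03 hours, overtime 4.80 hours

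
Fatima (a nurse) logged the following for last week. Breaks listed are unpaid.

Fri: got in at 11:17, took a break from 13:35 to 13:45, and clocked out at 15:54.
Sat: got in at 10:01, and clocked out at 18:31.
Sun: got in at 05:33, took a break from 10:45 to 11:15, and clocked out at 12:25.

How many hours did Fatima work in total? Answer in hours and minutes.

19 h 19 min

Fri: 11:17–15:54 = 4 h 37 min; less 10 min break → 4 h 27 min
Sat: 10:01–18:31 = 8 h 30 min
Sun: 05:33–12:25 = 6 h 52 min; less 30 min break → 6 h 22 min
Total: 4 h 27 min + 8 h 30 min + 6 h 22 min = 19 h 19 min.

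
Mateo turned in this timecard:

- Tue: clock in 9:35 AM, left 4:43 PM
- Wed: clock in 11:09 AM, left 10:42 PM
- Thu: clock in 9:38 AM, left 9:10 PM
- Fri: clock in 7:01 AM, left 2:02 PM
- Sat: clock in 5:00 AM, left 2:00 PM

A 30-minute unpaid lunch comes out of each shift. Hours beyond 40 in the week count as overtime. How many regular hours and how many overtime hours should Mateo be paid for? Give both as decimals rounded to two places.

Regular 40.00 hours, overtime 3.73 hours

Tue: 9:35 AM–4:43 PM = 7 h 8 min; less 30 min break → 6 h 38 min
Wed: 11:09 AM–10:42 PM = 11 h 33 min; less 30 min break → 11 h 3 min
Thu: 9:38 AM–9:10 PM = 11 h 32 min; less 30 min break → 11 h 2 min
Fri: 7:01 AM–2:02 PM = 7 h 1 min; less 30 min break → 6 h 31 min
Sat: 5:00 AM–2:00 PM = 9 h 0 min; less 30 min break → 8 h 30 min
Total worked: 43 h 44 min = 43.73 h.
Threshold 40 h → overtime 3 h 44 min, regular 40 h 0 min.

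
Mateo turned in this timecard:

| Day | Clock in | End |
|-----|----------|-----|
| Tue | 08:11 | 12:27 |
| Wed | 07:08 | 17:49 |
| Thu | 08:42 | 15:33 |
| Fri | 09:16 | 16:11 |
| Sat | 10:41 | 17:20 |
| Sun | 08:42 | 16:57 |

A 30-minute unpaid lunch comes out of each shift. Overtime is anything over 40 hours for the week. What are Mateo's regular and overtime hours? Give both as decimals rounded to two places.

Regular 40.00 hours, overtime 0.62 hours

Tue: 08:11–12:27 = 4 h 16 min; less 30 min break → 3 h 46 min
Wed: 07:08–17:49 = 10 h 41 min; less 30 min break → 10 h 11 min
Thu: 08:42–15:33 = 6 h 51 min; less 30 min break → 6 h 21 min
Fri: 09:16–16:11 = 6 h 55 min; less 30 min break → 6 h 25 min
Sat: 10:41–17:20 = 6 h 39 min; less 30 min break → 6 h 9 min
Sun: 08:42–16:57 = 8 h 15 min; less 30 min break → 7 h 45 min
Total worked: 40 h 37 min = 40.62 h.
Threshold 40 h → overtime 0 h 37 min, regular 40 h 0 min.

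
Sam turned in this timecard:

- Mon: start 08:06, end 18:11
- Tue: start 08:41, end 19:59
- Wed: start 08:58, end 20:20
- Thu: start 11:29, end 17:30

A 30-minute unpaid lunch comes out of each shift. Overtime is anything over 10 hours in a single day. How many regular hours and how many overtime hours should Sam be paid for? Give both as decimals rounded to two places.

Regular 35.10 hours, overtime 1.67 hours

Mon: 08:06–18:11 = 10 h 5 min; less 30 min break → 9 h 35 min
Tue: 08:41–19:59 = 11 h 18 min; less 30 min break → 10 h 48 min
Wed: 08:58–20:20 = 11 h 22 min; less 30 min break → 10 h 52 min
Thu: 11:29–17:30 = 6 h 1 min; less 30 min break → 5 h 31 min
Mon reg 9 h 35 min / OT 0 h 0 min; Tue reg 10 h 0 min / OT 0 h 48 min; Wed reg 10 h 0 min / OT 0 h 52 min; Thu reg 5 h 31 min / OT 0 h 0 min.
Totals: regular 35 h 6 min, overtime 1 h 40 min.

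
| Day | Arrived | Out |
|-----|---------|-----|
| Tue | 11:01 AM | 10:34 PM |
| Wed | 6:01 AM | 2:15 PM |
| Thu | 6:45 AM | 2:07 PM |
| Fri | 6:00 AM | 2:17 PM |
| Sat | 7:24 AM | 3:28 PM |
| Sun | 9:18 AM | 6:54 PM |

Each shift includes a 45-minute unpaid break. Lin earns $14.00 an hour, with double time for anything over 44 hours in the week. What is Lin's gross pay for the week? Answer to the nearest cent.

$744.80

Tue: 11:01 AM–10:34 PM = 11 h 33 min; less 45 min break → 10 h 48 min
Wed: 6:01 AM–2:15 PM = 8 h 14 min; less 45 min break → 7 h 29 min
Thu: 6:45 AM–2:07 PM = 7 h 22 min; less 45 min break → 6 h 37 min
Fri: 6:00 AM–2:17 PM = 8 h 17 min; less 45 min break → 7 h 32 min
Sat: 7:24 AM–3:28 PM = 8 h 4 min; less 45 min break → 7 h 19 min
Sun: 9:18 AM–6:54 PM = 9 h 36 min; less 45 min break → 8 h 51 min
Total worked: 48 h 36 min = 2916 min.
Regular 44 h 0 min = 2640 min at $14.00/h; overtime 4 h 36 min = 276 min at $28.00/h.
Pay = (2640 × $14.00 + 276 × $28.00) ÷ 60 = $744.80.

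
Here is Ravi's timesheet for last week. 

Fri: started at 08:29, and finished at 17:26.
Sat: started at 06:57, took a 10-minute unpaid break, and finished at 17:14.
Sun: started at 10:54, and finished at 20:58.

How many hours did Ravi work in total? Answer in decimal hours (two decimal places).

Fri: 08:29–17:26 = 8 h 57 min
Sat: 06:57–17:14 = 10 h 17 min; less 10 min break → 10 h 7 min
Sun: 10:54–20:58 = 10 h 4 min
Total: 8 h 57 min + 10 h 7 min + 10 h 4 min = 29 h 8 min.

29.13 hours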